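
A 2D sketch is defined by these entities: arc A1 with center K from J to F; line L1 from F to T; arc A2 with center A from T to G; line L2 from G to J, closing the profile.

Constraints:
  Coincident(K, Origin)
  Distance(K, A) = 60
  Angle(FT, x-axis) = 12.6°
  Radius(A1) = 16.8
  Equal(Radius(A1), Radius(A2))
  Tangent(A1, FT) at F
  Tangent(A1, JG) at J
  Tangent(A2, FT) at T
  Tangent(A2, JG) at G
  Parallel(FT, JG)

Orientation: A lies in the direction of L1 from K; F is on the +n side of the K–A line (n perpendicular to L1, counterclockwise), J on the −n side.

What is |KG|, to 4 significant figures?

62.31

The slot axis is L1's direction at 12.6°, so u = (cos 12.6°, sin 12.6°) = (0.9759, 0.2181) and n = (−sin 12.6°, cos 12.6°) = (-0.2181, 0.9759). K is at the origin and A lies 60.0 along u from K, so A = 60.0·u = (58.56, 13.09). Tangency of A1 to both parallel lines with radius 16.8 puts F and J at K ± 16.8·n: F = (-3.665, 16.40), J = (3.665, -16.40). Equal radii place T and G the same way about A: T = A + 16.8·n = (54.89, 29.48), G = A − 16.8·n = (62.22, -3.307). Then |KG| = |G − K| = 62.31.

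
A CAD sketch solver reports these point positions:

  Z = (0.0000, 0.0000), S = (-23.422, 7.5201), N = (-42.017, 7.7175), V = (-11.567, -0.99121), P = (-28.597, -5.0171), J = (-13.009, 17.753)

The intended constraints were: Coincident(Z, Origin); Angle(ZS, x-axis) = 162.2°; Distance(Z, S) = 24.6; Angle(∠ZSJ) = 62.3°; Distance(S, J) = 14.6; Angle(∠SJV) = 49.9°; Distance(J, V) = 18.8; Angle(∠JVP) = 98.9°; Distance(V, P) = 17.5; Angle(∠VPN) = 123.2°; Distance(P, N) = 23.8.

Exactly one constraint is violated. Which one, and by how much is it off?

Distance(P, N) = 23.8 — off by 5.30.

Z = (0.00, 0.00) ✓; ZS at 162.2° ✓; |ZS| = 24.60 ✓; ∠ZSJ = 62.30° ✓; |SJ| = 14.60 ✓; ∠SJV = 49.90° ✓; |JV| = 18.80 ✓; ∠JVP = 98.90° ✓; |VP| = 17.50 ✓; ∠VPN = 123.2° ✓; |PN| = 18.50 ✗.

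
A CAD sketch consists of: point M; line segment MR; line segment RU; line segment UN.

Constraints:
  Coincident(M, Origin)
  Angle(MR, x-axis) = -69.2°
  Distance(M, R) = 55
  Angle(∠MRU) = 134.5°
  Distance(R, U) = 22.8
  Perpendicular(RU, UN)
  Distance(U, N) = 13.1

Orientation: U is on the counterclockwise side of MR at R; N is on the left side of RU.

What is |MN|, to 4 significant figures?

66.68

M is at the origin; MR runs at -69.2° with length 55.0, so R = 55.0·(cos -69.2°, sin -69.2°) = (19.53, -51.42). ∠MRU = 134.5°, so RU runs at -69.2° + (180° − 134.5°) = -23.70° from the x-axis; with |RU| = 22.8, U = R + 22.8·(cos -23.70°, sin -23.70°) = (40.41, -60.58). RU ⟂ UN; with |UN| = 13.1 on the left of RU, N = U + 13.1·(0.4019, 0.9157) = (45.67, -48.58). Then |MN| = |N − M| = 66.68.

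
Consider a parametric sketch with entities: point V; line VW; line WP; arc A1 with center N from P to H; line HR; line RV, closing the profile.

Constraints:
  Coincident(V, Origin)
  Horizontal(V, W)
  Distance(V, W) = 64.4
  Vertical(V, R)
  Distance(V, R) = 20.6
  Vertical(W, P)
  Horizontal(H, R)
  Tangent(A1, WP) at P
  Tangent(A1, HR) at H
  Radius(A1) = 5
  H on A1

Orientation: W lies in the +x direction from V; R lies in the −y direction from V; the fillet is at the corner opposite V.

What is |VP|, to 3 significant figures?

66.3

V is at the origin; VW is horizontal with |VW| = 64.4 and W on the +x side, so W = (64.4, 0.00). V and R share the same x with |VR| = 20.6 and R on the −y side, so R = (0.00, -20.6). The virtual corner opposite V is at (64.4, -20.6). The tangent condition forces NP to be normal to WP and A1 meets HR tangentially, so NH is at right angles to HR, with radius 5.0, so the center N sits 5.0 in from both sides at N = (59.4, -15.6). That places the tangent points at P = (64.4, -15.6) on WP and H = (59.4, -20.6) on HR. Then |VP| = |P − V| = 66.3.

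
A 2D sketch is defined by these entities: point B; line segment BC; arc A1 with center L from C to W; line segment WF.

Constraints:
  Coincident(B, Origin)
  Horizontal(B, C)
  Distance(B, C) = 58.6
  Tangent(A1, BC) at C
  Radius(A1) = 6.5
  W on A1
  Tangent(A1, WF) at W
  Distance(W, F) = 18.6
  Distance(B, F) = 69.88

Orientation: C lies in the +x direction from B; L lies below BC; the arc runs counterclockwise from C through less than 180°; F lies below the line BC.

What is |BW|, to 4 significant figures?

54.58

B is at the origin; BC is horizontal with |BC| = 58.6 and C on the +x side, so C = (58.60, 0.000). Since A1 is tangent to BC there, LC ⟂ BC, so L = C + (0, -6.5) = (58.60, -6.500). Since LW ⟂ WF (tangency), |LF| = √(6.5² + 18.6²) = 19.70 regardless of where W sits on A1. So F lies on both circle(B, 69.88) and circle(L, 19.70); the below-BC intersection is F = (65.23, -25.05). W is the foot of the tangent from F: W = (53.54, -10.59).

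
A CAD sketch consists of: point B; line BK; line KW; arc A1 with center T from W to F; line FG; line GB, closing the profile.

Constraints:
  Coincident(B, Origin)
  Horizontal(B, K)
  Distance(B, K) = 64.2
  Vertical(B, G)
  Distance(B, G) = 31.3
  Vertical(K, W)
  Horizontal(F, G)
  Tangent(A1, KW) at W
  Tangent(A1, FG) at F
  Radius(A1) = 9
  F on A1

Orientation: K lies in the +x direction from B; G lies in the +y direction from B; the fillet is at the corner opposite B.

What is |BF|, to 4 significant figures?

63.46

B is at the origin; BK is horizontal with |BK| = 64.2 and K on the +x side, so K = (64.20, 0.000). BG is vertical with |BG| = 31.3 and G on the +y side, so G = (0.000, 31.30). The virtual corner opposite B is at (64.20, 31.30). A1 meets KW tangentially, so TW is at right angles to KW and since A1 is tangent to FG there, TF ⟂ FG, with radius 9.0, so the center T sits 9.0 in from both sides at T = (55.20, 22.30). That places the tangent points at W = (64.20, 22.30) on KW and F = (55.20, 31.30) on FG. Then |BF| = |F − B| = 63.46.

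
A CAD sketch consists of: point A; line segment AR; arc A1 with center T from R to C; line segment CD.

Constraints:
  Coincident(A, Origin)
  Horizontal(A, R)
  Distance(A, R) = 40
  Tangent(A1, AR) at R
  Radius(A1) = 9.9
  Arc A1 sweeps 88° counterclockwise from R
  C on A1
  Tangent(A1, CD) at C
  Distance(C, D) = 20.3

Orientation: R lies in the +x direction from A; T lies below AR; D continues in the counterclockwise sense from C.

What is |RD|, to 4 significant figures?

31.67

A is at the origin; AR is horizontal with |AR| = 40.0 and R on the +x side, so R = (40.00, 0.000). Tangency of A1 to AR means the radius TR is perpendicular to AR, so T = R + (0, -9.9) = (40.00, -9.900). On A1, R sits at bearing 90° from T; an 88° counterclockwise sweep puts C at bearing 178°, so C = T + 9.9·(cos 178°, sin 178°) = (30.11, -9.554). Since A1 is tangent to CD there, TC ⟂ CD, so CD runs along (−sin 178°, cos 178°); with |CD| = 20.3, D = (29.40, -29.84). Then |RD| = |D − R| = 31.67.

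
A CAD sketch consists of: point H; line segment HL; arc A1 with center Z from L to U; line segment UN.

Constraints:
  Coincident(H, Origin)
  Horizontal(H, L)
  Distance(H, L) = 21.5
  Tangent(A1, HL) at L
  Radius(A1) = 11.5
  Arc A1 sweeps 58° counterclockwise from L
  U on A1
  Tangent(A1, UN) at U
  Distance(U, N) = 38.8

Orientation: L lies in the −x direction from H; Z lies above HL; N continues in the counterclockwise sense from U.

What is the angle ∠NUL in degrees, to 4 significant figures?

151.0°

On A1, L sits at bearing -90° from Z; a 58° counterclockwise sweep puts U at bearing -32°, so U = Z + 11.5·(cos -32°, sin -32°) = (-11.75, 5.406). Tangency of A1 to UN means the radius ZU is perpendicular to UN, so UN runs along (−sin -32°, cos -32°); with |UN| = 38.8, N = (8.813, 38.31). Then cos ∠NUL = UN·UL / (|UN||UL|), giving 151.0°.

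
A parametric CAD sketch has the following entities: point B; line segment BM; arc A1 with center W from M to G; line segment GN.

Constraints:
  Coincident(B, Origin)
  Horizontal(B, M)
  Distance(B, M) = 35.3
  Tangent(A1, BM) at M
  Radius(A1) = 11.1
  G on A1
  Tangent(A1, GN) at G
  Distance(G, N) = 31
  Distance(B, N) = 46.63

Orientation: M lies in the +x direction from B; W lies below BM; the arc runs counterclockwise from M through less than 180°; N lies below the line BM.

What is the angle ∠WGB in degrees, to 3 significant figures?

161°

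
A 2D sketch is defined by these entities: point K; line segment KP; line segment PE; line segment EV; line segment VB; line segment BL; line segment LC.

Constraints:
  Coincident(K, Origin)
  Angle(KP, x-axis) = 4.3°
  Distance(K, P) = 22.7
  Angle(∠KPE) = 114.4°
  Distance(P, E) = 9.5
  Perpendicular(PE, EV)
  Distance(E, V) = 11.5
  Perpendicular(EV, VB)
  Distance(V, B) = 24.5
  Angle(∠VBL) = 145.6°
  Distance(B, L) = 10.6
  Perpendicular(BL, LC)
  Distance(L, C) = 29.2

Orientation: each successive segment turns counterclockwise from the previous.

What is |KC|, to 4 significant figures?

39.31

∠VBL = 145.6° gives BL at -75.70° from the x-axis; with |BL| = 10.6, L = (9.300, -18.70). BL ⟂ LC, so LC runs at 14.30°; with |LC| = 29.2, C = (37.60, -11.49). Then |KC| = |C − K| = 39.31.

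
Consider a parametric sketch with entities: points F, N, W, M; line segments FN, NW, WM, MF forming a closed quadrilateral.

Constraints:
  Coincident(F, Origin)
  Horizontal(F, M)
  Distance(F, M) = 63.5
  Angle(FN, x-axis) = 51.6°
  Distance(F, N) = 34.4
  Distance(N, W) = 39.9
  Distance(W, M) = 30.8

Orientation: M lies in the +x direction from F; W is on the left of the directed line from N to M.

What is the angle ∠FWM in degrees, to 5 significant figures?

67.801°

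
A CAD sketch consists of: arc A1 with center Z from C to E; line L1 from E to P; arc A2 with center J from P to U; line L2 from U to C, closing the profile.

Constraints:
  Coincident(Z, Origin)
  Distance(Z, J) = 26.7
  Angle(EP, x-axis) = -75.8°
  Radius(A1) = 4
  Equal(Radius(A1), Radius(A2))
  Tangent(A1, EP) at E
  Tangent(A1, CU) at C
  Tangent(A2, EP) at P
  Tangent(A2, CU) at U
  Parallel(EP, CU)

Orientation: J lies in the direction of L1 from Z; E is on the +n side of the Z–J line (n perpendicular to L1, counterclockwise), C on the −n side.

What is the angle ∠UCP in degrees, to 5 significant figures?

16.680°

Tangency of A1 to both parallel lines with radius 4.0 puts E and C at Z ± 4.0·n: E = (3.8778, 0.98123), C = (-3.8778, -0.98123). Equal radii place P and U the same way about J: P = J + 4.0·n = (10.427, -24.903), U = J − 4.0·n = (2.6719, -26.865). Then cos ∠UCP = CU·CP / (|CU||CP|), giving 16.680°.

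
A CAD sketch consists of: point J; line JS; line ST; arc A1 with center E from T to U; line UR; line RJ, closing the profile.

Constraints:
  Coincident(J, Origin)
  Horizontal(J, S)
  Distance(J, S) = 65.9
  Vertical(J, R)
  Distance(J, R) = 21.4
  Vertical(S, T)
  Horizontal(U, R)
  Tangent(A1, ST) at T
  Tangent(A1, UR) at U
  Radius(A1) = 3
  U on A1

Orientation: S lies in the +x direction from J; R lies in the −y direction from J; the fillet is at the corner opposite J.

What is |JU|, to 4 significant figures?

66.44

J is at the origin; J and S share the same y with |JS| = 65.9 and S on the +x side, so S = (65.90, 0.000). J and R share the same x with |JR| = 21.4 and R on the −y side, so R = (0.000, -21.40). The virtual corner opposite J is at (65.90, -21.40). Tangency of A1 to ST means the radius ET is perpendicular to ST and A1 meets UR tangentially, so EU is at right angles to UR, with radius 3.0, so the center E sits 3.0 in from both sides at E = (62.90, -18.40). That places the tangent points at T = (65.90, -18.40) on ST and U = (62.90, -21.40) on UR. Then |JU| = |U − J| = 66.44.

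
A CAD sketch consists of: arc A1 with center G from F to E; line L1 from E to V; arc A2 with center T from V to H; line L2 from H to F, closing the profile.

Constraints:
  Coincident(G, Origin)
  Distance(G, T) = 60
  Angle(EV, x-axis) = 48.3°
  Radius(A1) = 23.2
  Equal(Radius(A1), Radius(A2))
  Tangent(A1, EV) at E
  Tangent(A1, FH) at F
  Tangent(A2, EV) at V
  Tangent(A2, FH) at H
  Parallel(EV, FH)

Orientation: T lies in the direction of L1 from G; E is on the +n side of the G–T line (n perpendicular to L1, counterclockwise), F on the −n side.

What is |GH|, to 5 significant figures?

64.329

Tangency of A1 to both parallel lines with radius 23.2 puts E and F at G ± 23.2·n: E = (-17.322, 15.433), F = (17.322, -15.433). Equal radii place V and H the same way about T: V = T + 23.2·n = (22.592, 60.232), H = T − 23.2·n = (57.236, 29.365). Then |GH| = |H − G| = 64.329.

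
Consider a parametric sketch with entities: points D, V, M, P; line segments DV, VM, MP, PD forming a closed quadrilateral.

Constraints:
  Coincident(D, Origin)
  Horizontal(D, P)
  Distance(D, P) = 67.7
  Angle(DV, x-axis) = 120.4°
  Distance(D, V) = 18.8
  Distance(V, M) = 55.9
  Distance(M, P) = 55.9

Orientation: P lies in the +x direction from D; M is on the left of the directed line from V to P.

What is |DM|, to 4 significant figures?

59.86

D is at the origin; D and P share the same y with |DP| = 67.7 and P in +x, so P = (67.7, 0). DV runs at 120.4° with |DV| = 18.8, so V = (-9.513, 16.22). M is determined by |VM| = 55.9 and |MP| = 55.9 together: it lies at the intersection of circle(V, 55.9) and circle(P, 55.9). With |VP| = 78.90, the foot of the radical line on VP is 39.45 from V and the perpendicular offset is √(55.9² − 39.45²) = 39.61. Taking the left-of-VP solution: M = (37.23, 46.87).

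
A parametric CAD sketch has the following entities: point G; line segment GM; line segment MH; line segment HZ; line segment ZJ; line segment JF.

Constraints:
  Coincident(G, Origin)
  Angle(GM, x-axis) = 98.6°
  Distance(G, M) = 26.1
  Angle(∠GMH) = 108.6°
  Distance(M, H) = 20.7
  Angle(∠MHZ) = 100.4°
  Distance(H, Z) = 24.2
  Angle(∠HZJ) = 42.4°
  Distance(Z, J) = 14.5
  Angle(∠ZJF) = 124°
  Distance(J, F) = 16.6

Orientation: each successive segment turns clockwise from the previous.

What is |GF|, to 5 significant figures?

34.769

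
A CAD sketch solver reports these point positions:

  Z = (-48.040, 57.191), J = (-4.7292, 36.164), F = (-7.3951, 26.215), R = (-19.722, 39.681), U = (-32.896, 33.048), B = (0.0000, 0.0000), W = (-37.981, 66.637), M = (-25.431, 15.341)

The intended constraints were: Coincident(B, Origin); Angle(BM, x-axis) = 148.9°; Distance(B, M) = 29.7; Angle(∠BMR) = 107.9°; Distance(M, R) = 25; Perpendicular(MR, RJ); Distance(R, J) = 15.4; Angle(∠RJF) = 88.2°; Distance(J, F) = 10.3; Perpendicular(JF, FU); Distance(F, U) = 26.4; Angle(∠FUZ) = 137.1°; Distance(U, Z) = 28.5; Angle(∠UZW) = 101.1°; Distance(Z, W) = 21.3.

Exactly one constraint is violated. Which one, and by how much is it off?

Distance(Z, W) = 21.3 — off by 7.50.

B = (0.00, 0.00) ✓; BM at 148.9° ✓; |BM| = 29.70 ✓; ∠BMR = 107.9° ✓; |MR| = 25.00 ✓; ∠(MR, RJ) = 90.00° ✓; |RJ| = 15.40 ✓; ∠RJF = 88.20° ✓; |JF| = 10.30 ✓; ∠(JF, FU) = 90.00° ✓; |FU| = 26.40 ✓; ∠FUZ = 137.1° ✓; |UZ| = 28.50 ✓; ∠UZW = 101.1° ✓; |ZW| = 13.80 ✗.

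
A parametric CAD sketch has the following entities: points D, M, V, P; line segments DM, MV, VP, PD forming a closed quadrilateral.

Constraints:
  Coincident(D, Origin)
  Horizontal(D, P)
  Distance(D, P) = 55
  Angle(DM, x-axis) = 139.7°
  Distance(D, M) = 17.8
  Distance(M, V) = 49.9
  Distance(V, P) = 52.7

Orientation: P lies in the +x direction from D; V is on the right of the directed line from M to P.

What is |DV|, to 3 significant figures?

33.5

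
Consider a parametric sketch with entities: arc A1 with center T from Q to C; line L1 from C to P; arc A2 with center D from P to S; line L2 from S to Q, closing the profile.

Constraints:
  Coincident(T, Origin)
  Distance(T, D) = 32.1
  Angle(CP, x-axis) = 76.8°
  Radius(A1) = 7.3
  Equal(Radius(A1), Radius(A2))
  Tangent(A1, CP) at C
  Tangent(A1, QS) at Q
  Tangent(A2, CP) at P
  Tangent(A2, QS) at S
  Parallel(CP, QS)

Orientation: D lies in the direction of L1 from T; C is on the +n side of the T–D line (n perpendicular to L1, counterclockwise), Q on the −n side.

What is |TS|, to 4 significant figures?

32.92

Tangency of A1 to both parallel lines with radius 7.3 puts C and Q at T ± 7.3·n: C = (-7.107, 1.667), Q = (7.107, -1.667). Equal radii place P and S the same way about D: P = D + 7.3·n = (0.2229, 32.92), S = D − 7.3·n = (14.44, 29.58). Then |TS| = |S − T| = 32.92.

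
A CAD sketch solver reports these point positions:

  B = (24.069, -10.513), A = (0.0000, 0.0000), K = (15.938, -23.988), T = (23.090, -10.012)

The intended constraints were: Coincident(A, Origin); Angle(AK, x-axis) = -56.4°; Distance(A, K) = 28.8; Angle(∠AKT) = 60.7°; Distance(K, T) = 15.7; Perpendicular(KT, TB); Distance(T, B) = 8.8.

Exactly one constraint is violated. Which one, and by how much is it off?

Distance(T, B) = 8.8 — off by 7.70.

A = (0.00, 0.00) ✓; AK at -56.40° ✓; |AK| = 28.80 ✓; ∠AKT = 60.70° ✓; |KT| = 15.70 ✓; ∠(KT, TB) = 90.00° ✓; |TB| = 1.100 ✗.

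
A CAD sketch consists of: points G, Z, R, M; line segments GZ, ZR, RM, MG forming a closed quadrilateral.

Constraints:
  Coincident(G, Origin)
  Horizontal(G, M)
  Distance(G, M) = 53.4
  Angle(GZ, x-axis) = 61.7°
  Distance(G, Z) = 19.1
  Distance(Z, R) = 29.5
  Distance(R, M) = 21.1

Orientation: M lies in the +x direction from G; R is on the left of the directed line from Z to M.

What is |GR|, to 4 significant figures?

41.29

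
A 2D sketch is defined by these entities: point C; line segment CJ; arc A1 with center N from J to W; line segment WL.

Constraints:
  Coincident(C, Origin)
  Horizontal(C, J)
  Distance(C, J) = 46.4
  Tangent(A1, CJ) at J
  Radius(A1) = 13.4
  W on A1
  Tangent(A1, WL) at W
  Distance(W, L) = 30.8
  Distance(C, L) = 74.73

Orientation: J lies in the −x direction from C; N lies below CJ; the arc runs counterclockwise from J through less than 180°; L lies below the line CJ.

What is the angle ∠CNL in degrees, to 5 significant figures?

130.89°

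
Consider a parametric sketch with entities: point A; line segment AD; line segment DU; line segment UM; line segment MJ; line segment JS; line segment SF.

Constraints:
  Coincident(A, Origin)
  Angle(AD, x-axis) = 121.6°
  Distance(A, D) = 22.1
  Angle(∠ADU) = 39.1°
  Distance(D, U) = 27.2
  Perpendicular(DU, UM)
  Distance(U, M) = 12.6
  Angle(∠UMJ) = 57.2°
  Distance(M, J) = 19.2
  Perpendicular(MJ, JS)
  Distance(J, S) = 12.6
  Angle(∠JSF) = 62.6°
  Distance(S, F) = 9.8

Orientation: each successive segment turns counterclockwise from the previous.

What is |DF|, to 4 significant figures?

22.76

MJ ⟂ JS, so JS runs at -154.7°; with |JS| = 12.6, S = (-22.23, 2.185). ∠JSF = 62.6° gives SF at -37.30° from the x-axis; with |SF| = 9.8, F = (-14.44, -3.754). Then |DF| = |F − D| = 22.76.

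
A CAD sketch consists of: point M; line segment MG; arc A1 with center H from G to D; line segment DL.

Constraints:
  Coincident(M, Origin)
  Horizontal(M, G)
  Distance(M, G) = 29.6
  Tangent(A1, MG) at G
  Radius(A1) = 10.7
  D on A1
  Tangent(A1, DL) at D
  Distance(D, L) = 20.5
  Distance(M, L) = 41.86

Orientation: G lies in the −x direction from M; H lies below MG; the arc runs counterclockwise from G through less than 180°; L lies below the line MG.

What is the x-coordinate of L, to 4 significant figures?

-25.22

M is at the origin; MG is horizontal with |MG| = 29.6 and G on the −x side, so G = (-29.60, 0.000). The tangent condition forces HG to be normal to MG, so H = G + (0, -10.7) = (-29.60, -10.70). Since HD ⟂ DL (tangency), |HL| = √(10.7² + 20.5²) = 23.12 regardless of where D sits on A1. So L lies on both circle(M, 41.86) and circle(H, 23.12); the below-MG intersection is L = (-25.22, -33.41). D is the foot of the tangent from L: D = (-37.98, -17.36).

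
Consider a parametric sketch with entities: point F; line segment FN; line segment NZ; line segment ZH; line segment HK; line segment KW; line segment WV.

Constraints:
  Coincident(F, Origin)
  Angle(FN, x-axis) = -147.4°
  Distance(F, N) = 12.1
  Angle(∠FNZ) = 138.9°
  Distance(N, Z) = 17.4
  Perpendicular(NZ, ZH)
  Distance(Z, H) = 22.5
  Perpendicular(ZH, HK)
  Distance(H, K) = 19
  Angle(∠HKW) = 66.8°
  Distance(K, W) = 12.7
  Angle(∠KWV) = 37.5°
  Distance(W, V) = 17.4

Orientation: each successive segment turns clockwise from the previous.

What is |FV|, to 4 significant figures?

25.93

F is at the origin; FN runs at -147.4° with length 12.1, so N = (-10.19, -6.519). ∠FNZ = 138.9° gives NZ at 171.5° from the x-axis; with |NZ| = 17.4, Z = (-27.40, -3.947). NZ is perpendicular to ZH, so ZH runs at 81.50°; with |ZH| = 22.5, H = (-24.08, 18.31). The perpendicularity gives HK at right angles to ZH, so HK runs at -8.500°; with |HK| = 19.0, K = (-5.286, 15.50). ∠HKW = 66.8° gives KW at -121.7° from the x-axis; with |KW| = 12.7, W = (-11.96, 4.692). ∠KWV = 37.5° gives WV at 95.80° from the x-axis; with |WV| = 17.4, V = (-13.72, 22.00). Then |FV| = |V − F| = 25.93.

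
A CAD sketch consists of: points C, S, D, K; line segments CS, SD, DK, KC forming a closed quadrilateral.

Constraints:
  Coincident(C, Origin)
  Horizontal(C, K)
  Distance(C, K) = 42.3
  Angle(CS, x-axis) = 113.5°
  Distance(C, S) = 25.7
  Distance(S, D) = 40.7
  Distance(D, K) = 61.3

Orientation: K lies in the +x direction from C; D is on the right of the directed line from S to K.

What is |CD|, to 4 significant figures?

23.56

Checks: |CK| = 42.30 ✓; |CS| = 25.70 ✓; |SD| = 40.70 ✓; |DK| = 61.30 ✓.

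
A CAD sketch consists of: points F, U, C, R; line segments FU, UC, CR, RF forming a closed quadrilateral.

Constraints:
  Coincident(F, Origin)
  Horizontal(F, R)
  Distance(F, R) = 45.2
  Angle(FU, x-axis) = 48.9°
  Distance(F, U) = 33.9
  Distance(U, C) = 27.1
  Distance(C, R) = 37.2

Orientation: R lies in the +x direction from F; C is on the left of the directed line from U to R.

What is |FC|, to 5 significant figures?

59.737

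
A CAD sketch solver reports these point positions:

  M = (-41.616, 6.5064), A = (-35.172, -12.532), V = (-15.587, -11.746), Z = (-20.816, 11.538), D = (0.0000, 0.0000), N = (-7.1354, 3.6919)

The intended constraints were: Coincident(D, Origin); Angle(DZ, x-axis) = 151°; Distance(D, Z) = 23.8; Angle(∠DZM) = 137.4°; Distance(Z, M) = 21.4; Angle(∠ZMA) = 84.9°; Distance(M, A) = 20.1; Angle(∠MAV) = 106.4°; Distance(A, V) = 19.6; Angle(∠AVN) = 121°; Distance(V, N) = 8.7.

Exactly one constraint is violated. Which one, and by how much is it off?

Distance(V, N) = 8.7 — off by 8.90.

D = (0.00, 0.00) ✓; DZ at 151.0° ✓; |DZ| = 23.80 ✓; ∠DZM = 137.4° ✓; |ZM| = 21.40 ✓; ∠ZMA = 84.90° ✓; |MA| = 20.10 ✓; ∠MAV = 106.4° ✓; |AV| = 19.60 ✓; ∠AVN = 121.0° ✓; |VN| = 17.60 ✗.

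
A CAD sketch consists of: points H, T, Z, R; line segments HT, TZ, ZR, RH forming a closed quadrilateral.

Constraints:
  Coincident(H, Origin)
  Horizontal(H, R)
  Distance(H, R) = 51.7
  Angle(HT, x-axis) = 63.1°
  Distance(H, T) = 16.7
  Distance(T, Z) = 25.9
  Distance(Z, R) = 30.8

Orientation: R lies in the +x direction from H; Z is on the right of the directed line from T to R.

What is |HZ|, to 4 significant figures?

22.72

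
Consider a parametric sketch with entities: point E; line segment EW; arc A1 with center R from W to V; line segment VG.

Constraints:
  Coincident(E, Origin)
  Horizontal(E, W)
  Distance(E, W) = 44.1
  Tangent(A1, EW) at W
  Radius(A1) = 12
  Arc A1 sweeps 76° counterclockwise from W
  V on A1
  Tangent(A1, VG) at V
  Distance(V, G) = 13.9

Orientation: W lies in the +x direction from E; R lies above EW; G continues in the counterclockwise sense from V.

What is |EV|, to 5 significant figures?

56.481

E is at the origin; E and W share the same y with |EW| = 44.1 and W on the +x side, so W = (44.100, 0.0000). A1 meets EW tangentially, so RW is at right angles to EW, so R = W + (0, 12) = (44.100, 12.000). On A1, W sits at bearing -90° from R; a 76° counterclockwise sweep puts V at bearing -14°, so V = R + 12.0·(cos -14°, sin -14°) = (55.744, 9.0969). Then |EV| = |V − E| = 56.481.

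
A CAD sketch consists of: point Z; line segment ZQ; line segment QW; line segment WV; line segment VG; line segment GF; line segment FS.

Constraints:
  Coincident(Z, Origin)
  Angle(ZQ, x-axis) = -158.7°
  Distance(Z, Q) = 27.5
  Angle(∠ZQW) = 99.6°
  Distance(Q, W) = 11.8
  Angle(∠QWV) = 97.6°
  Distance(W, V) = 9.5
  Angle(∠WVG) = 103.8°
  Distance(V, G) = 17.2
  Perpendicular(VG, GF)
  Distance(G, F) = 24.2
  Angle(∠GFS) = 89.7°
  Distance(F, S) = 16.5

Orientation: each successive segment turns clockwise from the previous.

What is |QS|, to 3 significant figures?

13.3

Z is at the origin; ZQ runs at -158.7° with length 27.5, so Q = (-25.6, -9.99). ∠ZQW = 99.6° gives QW at 121° from the x-axis; with |QW| = 11.8, W = (-31.7, 0.136). ∠QWV = 97.6° gives WV at 38.5° from the x-axis; with |WV| = 9.5, V = (-24.2, 6.05). ∠WVG = 103.8° gives VG at -37.7° from the x-axis; with |VG| = 17.2, G = (-10.6, -4.47). VG is perpendicular to GF, so GF runs at -128°; with |GF| = 24.2, F = (-25.4, -23.6). ∠GFS = 89.7° gives FS at 142° from the x-axis; with |FS| = 16.5, S = (-38.4, -13.5). Then |QS| = |S − Q| = 13.3.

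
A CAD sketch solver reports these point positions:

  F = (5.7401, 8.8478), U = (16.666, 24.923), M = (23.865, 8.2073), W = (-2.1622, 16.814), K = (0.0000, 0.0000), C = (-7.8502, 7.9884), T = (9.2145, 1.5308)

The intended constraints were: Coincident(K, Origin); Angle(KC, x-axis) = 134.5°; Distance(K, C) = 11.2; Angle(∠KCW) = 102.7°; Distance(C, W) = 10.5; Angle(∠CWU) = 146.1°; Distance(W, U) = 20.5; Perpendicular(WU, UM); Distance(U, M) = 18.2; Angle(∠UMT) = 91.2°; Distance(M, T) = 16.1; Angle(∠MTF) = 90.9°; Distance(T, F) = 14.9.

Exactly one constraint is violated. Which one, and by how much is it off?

Distance(T, F) = 14.9 — off by 6.80.

K = (0.00, 0.00) ✓; KC at 134.5° ✓; |KC| = 11.20 ✓; ∠KCW = 102.7° ✓; |CW| = 10.50 ✓; ∠CWU = 146.1° ✓; |WU| = 20.50 ✓; ∠(WU, UM) = 90.00° ✓; |UM| = 18.20 ✓; ∠UMT = 91.20° ✓; |MT| = 16.10 ✓; ∠MTF = 90.90° ✓; |TF| = 8.100 ✗.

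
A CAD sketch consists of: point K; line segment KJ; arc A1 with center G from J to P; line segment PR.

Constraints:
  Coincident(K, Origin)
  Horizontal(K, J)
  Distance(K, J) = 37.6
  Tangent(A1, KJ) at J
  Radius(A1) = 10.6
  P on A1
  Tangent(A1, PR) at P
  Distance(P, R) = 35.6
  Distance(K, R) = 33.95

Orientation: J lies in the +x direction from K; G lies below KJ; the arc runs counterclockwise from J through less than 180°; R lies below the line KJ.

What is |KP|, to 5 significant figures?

29.380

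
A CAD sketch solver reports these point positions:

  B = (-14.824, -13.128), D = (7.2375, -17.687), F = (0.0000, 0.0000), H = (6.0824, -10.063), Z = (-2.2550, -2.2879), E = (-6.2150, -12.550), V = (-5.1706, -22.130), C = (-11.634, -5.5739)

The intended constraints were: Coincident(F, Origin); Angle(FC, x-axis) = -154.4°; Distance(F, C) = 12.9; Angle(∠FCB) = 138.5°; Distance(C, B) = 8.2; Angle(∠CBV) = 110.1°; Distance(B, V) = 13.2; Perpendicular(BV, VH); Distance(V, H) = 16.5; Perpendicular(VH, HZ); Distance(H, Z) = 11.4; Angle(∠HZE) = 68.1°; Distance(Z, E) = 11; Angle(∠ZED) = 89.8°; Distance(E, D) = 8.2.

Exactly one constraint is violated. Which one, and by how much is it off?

Distance(E, D) = 8.2 — off by 6.20.

F = (0.00, 0.00) ✓; FC at -154.4° ✓; |FC| = 12.90 ✓; ∠FCB = 138.5° ✓; |CB| = 8.200 ✓; ∠CBV = 110.1° ✓; |BV| = 13.20 ✓; ∠(BV, VH) = 90.00° ✓; |VH| = 16.50 ✓; ∠(VH, HZ) = 90.00° ✓; |HZ| = 11.40 ✓; ∠HZE = 68.10° ✓; |ZE| = 11.00 ✓; ∠ZED = 89.80° ✓; |ED| = 14.40 ✗.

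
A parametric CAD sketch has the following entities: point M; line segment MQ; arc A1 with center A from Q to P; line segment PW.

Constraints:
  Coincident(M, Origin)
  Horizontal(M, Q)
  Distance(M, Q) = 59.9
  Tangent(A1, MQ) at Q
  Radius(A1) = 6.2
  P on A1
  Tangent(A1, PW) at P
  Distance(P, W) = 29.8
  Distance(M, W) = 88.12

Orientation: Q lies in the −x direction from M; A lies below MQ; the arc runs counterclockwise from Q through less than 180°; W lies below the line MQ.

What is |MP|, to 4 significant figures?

64.42

M is at the origin; M and Q share the same y with |MQ| = 59.9 and Q on the −x side, so Q = (-59.90, 0.000). A1 meets MQ tangentially, so AQ is at right angles to MQ, so A = Q + (0, -6.2) = (-59.90, -6.200). Since AP ⟂ PW (tangency), |AW| = √(6.2² + 29.8²) = 30.44 regardless of where P sits on A1. So W lies on both circle(M, 88.12) and circle(A, 30.44); the below-MQ intersection is W = (-84.92, -23.54). P is the foot of the tangent from W: P = (-64.40, -1.930).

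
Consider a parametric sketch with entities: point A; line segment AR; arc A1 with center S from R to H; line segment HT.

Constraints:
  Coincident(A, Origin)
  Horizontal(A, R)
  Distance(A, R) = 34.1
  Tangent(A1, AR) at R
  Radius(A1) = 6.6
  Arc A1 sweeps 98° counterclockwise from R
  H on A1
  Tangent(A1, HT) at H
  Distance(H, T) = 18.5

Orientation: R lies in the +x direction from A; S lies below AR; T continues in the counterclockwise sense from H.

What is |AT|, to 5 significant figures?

39.699

On A1, R sits at bearing 90° from S; a 98° counterclockwise sweep puts H at bearing 188°, so H = S + 6.6·(cos 188°, sin 188°) = (27.564, -7.5185). The tangent condition forces SH to be normal to HT, so HT runs along (−sin 188°, cos 188°); with |HT| = 18.5, T = (30.139, -25.839). Then |AT| = |T − A| = 39.699.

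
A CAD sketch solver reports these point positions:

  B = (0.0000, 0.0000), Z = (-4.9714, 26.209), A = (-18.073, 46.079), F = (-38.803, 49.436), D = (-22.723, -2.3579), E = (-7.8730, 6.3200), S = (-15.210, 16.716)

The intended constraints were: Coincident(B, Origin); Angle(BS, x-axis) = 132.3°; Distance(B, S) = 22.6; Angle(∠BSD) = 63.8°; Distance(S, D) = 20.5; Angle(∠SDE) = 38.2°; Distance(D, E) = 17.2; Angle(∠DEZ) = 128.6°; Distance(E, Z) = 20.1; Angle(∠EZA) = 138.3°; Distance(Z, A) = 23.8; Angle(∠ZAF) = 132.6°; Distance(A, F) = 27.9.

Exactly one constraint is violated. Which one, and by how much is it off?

Distance(A, F) = 27.9 — off by 6.90.

B = (0.00, 0.00) ✓; BS at 132.3° ✓; |BS| = 22.60 ✓; ∠BSD = 63.80° ✓; |SD| = 20.50 ✓; ∠SDE = 38.20° ✓; |DE| = 17.20 ✓; ∠DEZ = 128.6° ✓; |EZ| = 20.10 ✓; ∠EZA = 138.3° ✓; |ZA| = 23.80 ✓; ∠ZAF = 132.6° ✓; |AF| = 21.00 ✗.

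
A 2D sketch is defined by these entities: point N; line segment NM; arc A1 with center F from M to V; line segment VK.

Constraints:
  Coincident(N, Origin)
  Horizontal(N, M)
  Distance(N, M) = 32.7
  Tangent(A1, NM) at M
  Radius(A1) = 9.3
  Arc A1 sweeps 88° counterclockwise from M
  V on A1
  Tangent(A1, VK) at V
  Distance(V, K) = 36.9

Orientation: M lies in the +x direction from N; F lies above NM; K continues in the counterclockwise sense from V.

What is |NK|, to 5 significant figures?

63.054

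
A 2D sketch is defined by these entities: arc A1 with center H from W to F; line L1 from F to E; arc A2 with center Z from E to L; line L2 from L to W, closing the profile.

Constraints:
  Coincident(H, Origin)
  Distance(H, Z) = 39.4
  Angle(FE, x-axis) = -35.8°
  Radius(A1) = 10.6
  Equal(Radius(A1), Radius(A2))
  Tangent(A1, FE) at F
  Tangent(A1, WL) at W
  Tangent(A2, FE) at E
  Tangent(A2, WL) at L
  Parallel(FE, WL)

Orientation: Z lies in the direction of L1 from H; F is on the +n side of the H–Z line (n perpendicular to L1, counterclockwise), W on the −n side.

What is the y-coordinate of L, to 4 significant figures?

-31.64

Tangency of A1 to both parallel lines with radius 10.6 puts F and W at H ± 10.6·n: F = (6.201, 8.597), W = (-6.201, -8.597). Equal radii place E and L the same way about Z: E = Z + 10.6·n = (38.16, -14.45), L = Z − 10.6·n = (25.76, -31.64). So L.y = -31.64.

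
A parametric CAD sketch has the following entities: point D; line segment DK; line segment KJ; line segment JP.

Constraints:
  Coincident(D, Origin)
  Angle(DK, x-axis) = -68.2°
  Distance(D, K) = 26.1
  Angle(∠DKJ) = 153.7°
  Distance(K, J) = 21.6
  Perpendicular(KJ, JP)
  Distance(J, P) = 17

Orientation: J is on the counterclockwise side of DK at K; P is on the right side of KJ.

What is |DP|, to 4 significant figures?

53.30

D is at the origin; DK runs at -68.2° with length 26.1, so K = 26.1·(cos -68.2°, sin -68.2°) = (9.693, -24.23). ∠DKJ = 153.7°, so KJ runs at -68.2° + (180° − 153.7°) = -41.90° from the x-axis; with |KJ| = 21.6, J = K + 21.6·(cos -41.90°, sin -41.90°) = (25.77, -38.66). The perpendicularity gives JP at right angles to KJ; with |JP| = 17.0 on the right of KJ, P = J + 17.0·(-0.6678, -0.7443) = (14.42, -51.31). Then |DP| = |P − D| = 53.30.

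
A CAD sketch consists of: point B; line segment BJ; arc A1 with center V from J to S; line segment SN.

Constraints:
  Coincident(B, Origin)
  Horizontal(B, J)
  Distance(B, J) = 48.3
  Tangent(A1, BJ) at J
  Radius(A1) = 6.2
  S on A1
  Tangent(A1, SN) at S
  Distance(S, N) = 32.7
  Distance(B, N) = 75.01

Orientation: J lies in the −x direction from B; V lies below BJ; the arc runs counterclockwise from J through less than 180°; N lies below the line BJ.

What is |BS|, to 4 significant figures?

54.12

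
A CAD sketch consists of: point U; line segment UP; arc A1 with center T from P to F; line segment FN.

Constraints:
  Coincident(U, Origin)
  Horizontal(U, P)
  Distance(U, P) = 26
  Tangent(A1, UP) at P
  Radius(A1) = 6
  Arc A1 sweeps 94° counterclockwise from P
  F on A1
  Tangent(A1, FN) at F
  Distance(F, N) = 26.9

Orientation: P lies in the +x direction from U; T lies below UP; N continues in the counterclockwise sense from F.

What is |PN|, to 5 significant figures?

33.506

On A1, P sits at bearing 90° from T; a 94° counterclockwise sweep puts F at bearing 184°, so F = T + 6.0·(cos 184°, sin 184°) = (20.015, -6.4185). Tangency of A1 to FN means the radius TF is perpendicular to FN, so FN runs along (−sin 184°, cos 184°); with |FN| = 26.9, N = (21.891, -33.253). Then |PN| = |N − P| = 33.506.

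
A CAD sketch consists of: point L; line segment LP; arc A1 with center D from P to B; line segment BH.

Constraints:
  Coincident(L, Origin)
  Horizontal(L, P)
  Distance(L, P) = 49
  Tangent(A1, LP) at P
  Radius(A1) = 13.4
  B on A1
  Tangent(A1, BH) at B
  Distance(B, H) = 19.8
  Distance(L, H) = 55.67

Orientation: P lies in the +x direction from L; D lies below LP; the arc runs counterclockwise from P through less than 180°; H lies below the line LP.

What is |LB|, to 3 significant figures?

40.2

Checks: L.y = 0.00, P.y = 0.00 ✓; |DB| = 13.40 ✓; ∠(DB, BH) = 90.00° ✓; |BH| = 19.80 ✓; |LH| = 55.67 ✓.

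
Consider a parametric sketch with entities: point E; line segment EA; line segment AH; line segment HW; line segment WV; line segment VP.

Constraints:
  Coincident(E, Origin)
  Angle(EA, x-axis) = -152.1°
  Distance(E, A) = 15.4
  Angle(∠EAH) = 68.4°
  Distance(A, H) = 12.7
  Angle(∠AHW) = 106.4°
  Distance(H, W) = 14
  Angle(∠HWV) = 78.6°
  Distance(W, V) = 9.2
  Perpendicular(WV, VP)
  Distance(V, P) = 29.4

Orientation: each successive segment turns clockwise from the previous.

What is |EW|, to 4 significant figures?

11.02

E is at the origin; EA runs at -152.1° with length 15.4, so A = (-13.61, -7.206). ∠EAH = 68.4° gives AH at 96.30° from the x-axis; with |AH| = 12.7, H = (-15.00, 5.417). ∠AHW = 106.4° gives HW at 22.70° from the x-axis; with |HW| = 14.0, W = (-2.088, 10.82). Then |EW| = |W − E| = 11.02.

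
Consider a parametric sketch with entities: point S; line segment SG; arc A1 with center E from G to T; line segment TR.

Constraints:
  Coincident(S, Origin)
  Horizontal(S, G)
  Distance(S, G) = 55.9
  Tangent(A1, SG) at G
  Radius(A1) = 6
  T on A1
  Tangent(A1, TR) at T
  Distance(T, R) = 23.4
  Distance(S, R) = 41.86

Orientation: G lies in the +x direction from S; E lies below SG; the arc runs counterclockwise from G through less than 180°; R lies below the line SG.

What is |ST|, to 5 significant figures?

51.280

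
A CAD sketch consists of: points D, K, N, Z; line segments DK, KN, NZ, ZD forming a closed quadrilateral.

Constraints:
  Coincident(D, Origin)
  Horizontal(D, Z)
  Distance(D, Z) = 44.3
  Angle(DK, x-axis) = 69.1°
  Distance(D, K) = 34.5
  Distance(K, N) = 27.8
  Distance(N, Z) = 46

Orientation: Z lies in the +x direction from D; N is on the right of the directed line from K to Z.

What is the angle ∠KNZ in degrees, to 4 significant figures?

71.15°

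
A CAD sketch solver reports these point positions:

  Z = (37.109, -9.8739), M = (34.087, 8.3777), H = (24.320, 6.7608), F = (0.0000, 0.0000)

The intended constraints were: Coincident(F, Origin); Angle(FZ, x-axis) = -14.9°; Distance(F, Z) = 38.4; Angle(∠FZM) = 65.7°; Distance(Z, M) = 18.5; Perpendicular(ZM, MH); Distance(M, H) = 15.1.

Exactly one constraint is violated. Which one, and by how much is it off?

Distance(M, H) = 15.1 — off by 5.20.

F = (0.00, 0.00) ✓; FZ at -14.90° ✓; |FZ| = 38.40 ✓; ∠FZM = 65.70° ✓; |ZM| = 18.50 ✓; ∠(ZM, MH) = 90.00° ✓; |MH| = 9.900 ✗.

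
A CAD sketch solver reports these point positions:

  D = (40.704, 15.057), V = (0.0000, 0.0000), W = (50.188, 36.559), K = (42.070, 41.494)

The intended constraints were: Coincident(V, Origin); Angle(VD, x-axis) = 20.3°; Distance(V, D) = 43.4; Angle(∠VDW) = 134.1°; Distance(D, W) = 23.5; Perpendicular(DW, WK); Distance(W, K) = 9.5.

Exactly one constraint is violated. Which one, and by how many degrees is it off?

Perpendicular(DW, WK) — off by 7.49°.

V = (0.00, 0.00) ✓; VD at 20.30° ✓; |VD| = 43.40 ✓; ∠VDW = 134.1° ✓; |DW| = 23.50 ✓; ∠(DW, WK) = 82.51° ✗; |WK| = 9.500 ✓.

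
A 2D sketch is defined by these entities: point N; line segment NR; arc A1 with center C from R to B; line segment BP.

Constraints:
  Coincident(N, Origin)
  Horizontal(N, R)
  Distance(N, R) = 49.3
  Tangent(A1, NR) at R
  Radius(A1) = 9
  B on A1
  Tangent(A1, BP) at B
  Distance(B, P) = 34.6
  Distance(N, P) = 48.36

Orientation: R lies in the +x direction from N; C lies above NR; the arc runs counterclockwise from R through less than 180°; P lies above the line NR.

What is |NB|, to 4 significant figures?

57.44

N is at the origin; NR is horizontal with |NR| = 49.3 and R on the +x side, so R = (49.30, 0.000). A1 meets NR tangentially, so CR is at right angles to NR, so C = R + (0, 9) = (49.30, 9.000). Since CB ⟂ BP (tangency), |CP| = √(9.0² + 34.6²) = 35.75 regardless of where B sits on A1. So P lies on both circle(N, 48.36) and circle(C, 35.75); the above-NR intersection is P = (29.19, 38.56). B is the foot of the tangent from P: B = (55.23, 15.77).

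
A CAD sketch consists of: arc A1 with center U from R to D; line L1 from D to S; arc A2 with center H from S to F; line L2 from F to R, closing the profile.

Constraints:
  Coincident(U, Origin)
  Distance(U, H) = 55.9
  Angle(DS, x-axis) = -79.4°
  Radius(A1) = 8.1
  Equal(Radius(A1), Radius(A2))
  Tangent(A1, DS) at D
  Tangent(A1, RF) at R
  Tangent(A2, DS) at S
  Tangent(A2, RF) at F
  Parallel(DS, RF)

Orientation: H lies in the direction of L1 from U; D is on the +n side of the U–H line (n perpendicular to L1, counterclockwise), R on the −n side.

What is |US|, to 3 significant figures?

56.5

Tangency of A1 to both parallel lines with radius 8.1 puts D and R at U ± 8.1·n: D = (7.96, 1.49), R = (-7.96, -1.49). Equal radii place S and F the same way about H: S = H + 8.1·n = (18.2, -53.5), F = H − 8.1·n = (2.32, -56.4). Then |US| = |S − U| = 56.5.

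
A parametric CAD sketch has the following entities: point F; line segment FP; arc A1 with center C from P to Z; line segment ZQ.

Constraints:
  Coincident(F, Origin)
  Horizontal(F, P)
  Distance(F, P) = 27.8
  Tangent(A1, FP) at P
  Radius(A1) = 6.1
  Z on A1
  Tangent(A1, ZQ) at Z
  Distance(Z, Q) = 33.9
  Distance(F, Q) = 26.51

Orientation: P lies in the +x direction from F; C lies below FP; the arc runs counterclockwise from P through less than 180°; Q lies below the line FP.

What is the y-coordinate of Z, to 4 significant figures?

-1.904

Checks: |CZ| = 6.100 ✓; ∠(CZ, ZQ) = 90.00° ✓; |ZQ| = 33.90 ✓; |FQ| = 26.51 ✓.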